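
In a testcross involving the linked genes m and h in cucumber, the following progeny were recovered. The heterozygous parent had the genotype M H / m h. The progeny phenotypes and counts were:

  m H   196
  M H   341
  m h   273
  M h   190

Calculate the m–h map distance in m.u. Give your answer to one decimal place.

38.6 m.u.

The recombinant classes are M h and m H: 190 + 196 = 386.
Recombination frequency = 386/1000 = 0.3860 ≈ 38.6%, i.e. 38.6 m.u.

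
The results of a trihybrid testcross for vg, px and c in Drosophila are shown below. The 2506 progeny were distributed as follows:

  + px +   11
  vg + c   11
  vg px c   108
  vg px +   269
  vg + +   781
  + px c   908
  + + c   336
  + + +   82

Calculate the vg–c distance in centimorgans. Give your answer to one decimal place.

8.5 centimorgans

The two most frequent reciprocal classes, vg + + and + px c, are the parental types, so the F1 was vg + + / + px c.
The two rarest classes, vg + c and + px +, are the double crossovers. Comparing them with the parentals, only the c allele has switched, so c is the middle locus and the order is vg – c – px.
Crossovers in the vg–c interval produce the single-crossover classes + + + and vg px c (82 + 108 = 190) plus the double crossovers (22).
RF(vg–c) = (190 + 22) / 2506 = 212/2506 = 0.0846 → 8.5 centimorgans.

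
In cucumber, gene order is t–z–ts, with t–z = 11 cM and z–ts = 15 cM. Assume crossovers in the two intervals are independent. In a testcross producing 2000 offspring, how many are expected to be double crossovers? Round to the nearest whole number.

Map distances give recombination frequencies of 0.110 and 0.150 for the two intervals.
With no interference, expected double-crossover frequency = 0.110 × 0.150 = 0.01650.
Expected number = 0.01650 × 2000 = 33.00 ≈ 33.

33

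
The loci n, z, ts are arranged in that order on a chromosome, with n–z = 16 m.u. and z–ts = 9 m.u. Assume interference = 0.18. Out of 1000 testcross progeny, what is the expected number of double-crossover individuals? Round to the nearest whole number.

Map distances give recombination frequencies of 0.160 and 0.090 for the two intervals.
With interference 0.18 (so coincidence = 0.82), expected double-crossover frequency = 0.160 × 0.090 × 0.82 = 0.01181.
Expected number = 0.01181 × 1000 = 11.81 ≈ 12.

12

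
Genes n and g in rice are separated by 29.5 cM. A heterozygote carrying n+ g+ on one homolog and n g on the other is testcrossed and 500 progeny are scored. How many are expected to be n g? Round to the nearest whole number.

A map distance of 29.5 cM corresponds to a recombination frequency of 0.295.
The F1 is n+ g+ / n g, so n g is a parental gamete class with expected frequency (1 − r)/2 = 0.705/2 = 0.3525.
Expected number = 0.3525 × 500 = 176.25 ≈ 176.

176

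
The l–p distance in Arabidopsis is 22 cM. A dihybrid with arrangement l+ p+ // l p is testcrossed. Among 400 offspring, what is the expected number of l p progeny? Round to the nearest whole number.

156

A map distance of 22 cM corresponds to a recombination frequency of 0.220.
The F1 is l+ p+ / l p, so l p is a parental gamete class with expected frequency (1 − r)/2 = 0.780/2 = 0.3900.
Expected number = 0.3900 × 400 = 156.00 ≈ 156.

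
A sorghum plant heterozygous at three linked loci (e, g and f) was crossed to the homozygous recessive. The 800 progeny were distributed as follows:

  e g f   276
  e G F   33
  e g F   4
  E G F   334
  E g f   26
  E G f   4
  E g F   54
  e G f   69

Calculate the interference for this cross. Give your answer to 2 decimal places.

0.27

The two most frequent reciprocal classes, e g f and E G F, are the parental types, so the F1 was e g f / E G F.
The two rarest classes, e g F and E G f, are the double crossovers. Comparing them with the parentals, only the f allele has switched, so f is the middle locus and the order is g – f – e.
g–f: (123 + 8)/800 = 0.1638; f–e: (59 + 8)/800 = 0.0838.
Expected DCO frequency = 0.1638 × 0.0838 ≈ 0.01373; observed = 8/800 ≈ 0.01000.
Coefficient of coincidence = 0.01000/0.01373 ≈ 0.73; interference = 1 − 0.73 = 0.27.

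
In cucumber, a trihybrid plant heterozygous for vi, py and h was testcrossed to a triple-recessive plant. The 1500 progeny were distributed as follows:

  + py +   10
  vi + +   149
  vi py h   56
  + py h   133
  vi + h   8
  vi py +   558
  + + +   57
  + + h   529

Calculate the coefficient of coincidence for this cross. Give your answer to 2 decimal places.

The two most frequent reciprocal classes, vi py + and + + h, are the parental types, so the F1 was vi py + / + + h.
The two rarest classes, + py + and vi + h, are the double crossovers. Comparing them with the parentals, only the vi allele has switched, so vi is the middle locus and the order is py – vi – h.
py–vi: (282 + 18)/1500 = 0.2000; vi–h: (113 + 18)/1500 = 0.0873.
Expected DCO frequency = 0.2000 × 0.0873 ≈ 0.01746; observed = 18/1500 ≈ 0.01200.
Coefficient of coincidence = 0.01200/0.01746 ≈ 0.69.

0.69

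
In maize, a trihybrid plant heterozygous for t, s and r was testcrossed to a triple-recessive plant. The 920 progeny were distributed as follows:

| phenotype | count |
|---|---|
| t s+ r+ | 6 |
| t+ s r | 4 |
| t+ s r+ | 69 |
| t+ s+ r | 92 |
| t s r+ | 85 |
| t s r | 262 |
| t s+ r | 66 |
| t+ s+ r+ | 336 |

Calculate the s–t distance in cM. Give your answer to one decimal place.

The two most frequent reciprocal classes, t s r and t+ s+ r+, are the parental types, so the F1 was t s r / t+ s+ r+.
The two rarest classes, t+ s r and t s+ r+, are the double crossovers. Comparing them with the parentals, only the t allele has switched, so t is the middle locus and the order is r – t – s.
Crossovers in the t–s interval produce the single-crossover classes t s+ r and t+ s r+ (66 + 69 = 135) plus the double crossovers (10).
RF(t–s) = (135 + 10) / 920 = 145/920 = 0.1576 → 15.8 cM.

15.8 cM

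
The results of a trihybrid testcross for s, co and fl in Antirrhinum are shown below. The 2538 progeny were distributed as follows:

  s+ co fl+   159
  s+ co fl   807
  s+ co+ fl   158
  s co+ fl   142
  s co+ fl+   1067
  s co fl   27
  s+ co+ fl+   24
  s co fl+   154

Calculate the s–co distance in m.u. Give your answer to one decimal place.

The two most frequent reciprocal classes, s+ co fl and s co+ fl+, are the parental types, so the F1 was s+ co fl / s co+ fl+.
The two rarest classes, s co fl and s+ co+ fl+, are the double crossovers. Comparing them with the parentals, only the s allele has switched, so s is the middle locus and the order is fl – s – co.
Crossovers in the s–co interval produce the single-crossover classes s+ co+ fl and s co fl+ (158 + 154 = 312) plus the double crossovers (51).
RF(s–co) = (312 + 51) / 2538 = 363/2538 = 0.1430 → 14.3 m.u.

14.3 m.u.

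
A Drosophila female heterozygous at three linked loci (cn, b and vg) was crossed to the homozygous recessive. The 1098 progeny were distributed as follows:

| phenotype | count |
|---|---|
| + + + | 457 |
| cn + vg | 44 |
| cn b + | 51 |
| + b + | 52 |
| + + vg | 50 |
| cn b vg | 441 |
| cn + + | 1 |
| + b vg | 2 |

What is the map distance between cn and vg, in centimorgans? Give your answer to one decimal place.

9.5 centimorgans

The two most frequent reciprocal classes, + + + and cn b vg, are the parental types, so the F1 was + + + / cn b vg.
The two rarest classes, cn + + and + b vg, are the double crossovers. Comparing them with the parentals, only the cn allele has switched, so cn is the middle locus and the order is b – cn – vg.
Crossovers in the cn–vg interval produce the single-crossover classes + + vg and cn b + (50 + 51 = 101) plus the double crossovers (3).
RF(cn–vg) = (101 + 3) / 1098 = 104/1098 = 0.0947 → 9.5 centimorgans.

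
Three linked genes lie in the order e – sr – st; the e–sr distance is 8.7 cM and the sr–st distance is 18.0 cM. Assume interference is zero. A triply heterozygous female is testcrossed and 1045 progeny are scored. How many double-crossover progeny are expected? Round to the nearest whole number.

Map distances give recombination frequencies of 0.087 and 0.180 for the two intervals.
With no interference, expected double-crossover frequency = 0.087 × 0.180 = 0.01566.
Expected number = 0.01566 × 1045 = 16.36 ≈ 16.

16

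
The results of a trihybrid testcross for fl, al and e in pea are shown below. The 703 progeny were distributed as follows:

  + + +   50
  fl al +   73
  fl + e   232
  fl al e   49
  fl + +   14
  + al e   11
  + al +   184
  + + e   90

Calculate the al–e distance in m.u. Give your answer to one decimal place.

The two most frequent reciprocal classes, + al + and fl + e, are the parental types, so the F1 was + al + / fl + e.
The two rarest classes, + al e and fl + +, are the double crossovers. Comparing them with the parentals, only the e allele has switched, so e is the middle locus and the order is al – e – fl.
Crossovers in the al–e interval produce the single-crossover classes + + + and fl al e (50 + 49 = 99) plus the double crossovers (25).
RF(al–e) = (99 + 25) / 703 = 124/703 = 0.1764 → 17.6 m.u.

17.6 m.u.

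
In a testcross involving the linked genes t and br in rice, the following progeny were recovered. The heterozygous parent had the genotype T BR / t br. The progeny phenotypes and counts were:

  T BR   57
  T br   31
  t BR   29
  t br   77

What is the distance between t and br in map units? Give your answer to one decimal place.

The recombinant classes are T br and t BR: 31 + 29 = 60.
Recombination frequency = 60/194 = 0.3093 ≈ 30.9%, i.e. 30.9 map units.

30.9 map units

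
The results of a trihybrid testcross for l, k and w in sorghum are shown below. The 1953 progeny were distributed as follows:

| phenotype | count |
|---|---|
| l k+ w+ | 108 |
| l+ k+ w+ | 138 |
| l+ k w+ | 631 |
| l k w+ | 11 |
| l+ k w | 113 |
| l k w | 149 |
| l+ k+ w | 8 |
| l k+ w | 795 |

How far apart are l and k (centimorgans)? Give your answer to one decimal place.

The two most frequent reciprocal classes, l k+ w and l+ k w+, are the parental types, so the F1 was l k+ w / l+ k w+.
The two rarest classes, l+ k+ w and l k w+, are the double crossovers. Comparing them with the parentals, only the l allele has switched, so l is the middle locus and the order is k – l – w.
Crossovers in the k–l interval produce the single-crossover classes l k w and l+ k+ w+ (149 + 138 = 287) plus the double crossovers (19).
RF(k–l) = (287 + 19) / 1953 = 306/1953 = 0.1567 → 15.7 centimorgans.

15.7 centimorgans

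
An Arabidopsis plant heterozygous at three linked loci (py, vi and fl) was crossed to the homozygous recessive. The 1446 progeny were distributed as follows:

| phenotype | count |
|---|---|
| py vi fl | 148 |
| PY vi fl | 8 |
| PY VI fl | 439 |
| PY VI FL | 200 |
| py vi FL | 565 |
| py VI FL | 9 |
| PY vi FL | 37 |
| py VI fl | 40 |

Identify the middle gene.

vi

The two most frequent reciprocal classes, PY VI fl and py vi FL, are the parental types, so the F1 was PY VI fl / py vi FL.
The two rarest classes, PY vi fl and py VI FL, are the double crossovers. Comparing them with the parentals, only the vi allele has switched, so vi is the middle locus and the order is py – vi – fl.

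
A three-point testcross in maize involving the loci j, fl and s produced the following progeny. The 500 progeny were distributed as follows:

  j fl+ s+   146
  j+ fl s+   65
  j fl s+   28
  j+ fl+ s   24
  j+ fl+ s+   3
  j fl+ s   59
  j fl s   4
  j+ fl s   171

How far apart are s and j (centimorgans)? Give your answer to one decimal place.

26.2 centimorgans

The two most frequent reciprocal classes, j+ fl s and j fl+ s+, are the parental types, so the F1 was j+ fl s / j fl+ s+.
The two rarest classes, j fl s and j+ fl+ s+, are the double crossovers. Comparing them with the parentals, only the j allele has switched, so j is the middle locus and the order is s – j – fl.
Crossovers in the s–j interval produce the single-crossover classes j+ fl s+ and j fl+ s (65 + 59 = 124) plus the double crossovers (7).
RF(s–j) = (124 + 7) / 500 = 131/500 = 0.2620 → 26.2 centimorgans.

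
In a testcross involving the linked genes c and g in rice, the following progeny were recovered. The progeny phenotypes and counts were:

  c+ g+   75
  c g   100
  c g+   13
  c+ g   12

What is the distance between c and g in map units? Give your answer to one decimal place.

12.5 map units

The two most frequent classes, c+ g+ (75) and c g (100), are the parental types, so the F1 was c+ g+ / c g.
The recombinant classes are c+ g and c g+: 12 + 13 = 25.
Recombination frequency = 25/200 = 0.1250 ≈ 12.5%, i.e. 12.5 map units.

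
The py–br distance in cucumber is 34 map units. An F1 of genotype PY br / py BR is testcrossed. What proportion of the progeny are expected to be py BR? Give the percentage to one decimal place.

A map distance of 34 map units corresponds to a recombination frequency of 0.340.
The F1 is PY br / py BR, so py BR is a parental gamete class with expected frequency (1 − r)/2 = 0.660/2 = 0.3300.
That is 0.3300 = 33.0% of the progeny.

33.0%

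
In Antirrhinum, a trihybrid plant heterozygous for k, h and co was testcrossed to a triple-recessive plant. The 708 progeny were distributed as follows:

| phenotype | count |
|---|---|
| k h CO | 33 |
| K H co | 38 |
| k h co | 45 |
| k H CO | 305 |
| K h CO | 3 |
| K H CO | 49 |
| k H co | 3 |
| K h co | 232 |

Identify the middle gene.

co

The two most frequent reciprocal classes, K h co and k H CO, are the parental types, so the F1 was K h co / k H CO.
The two rarest classes, K h CO and k H co, are the double crossovers. Comparing them with the parentals, only the co allele has switched, so co is the middle locus and the order is h – co – k.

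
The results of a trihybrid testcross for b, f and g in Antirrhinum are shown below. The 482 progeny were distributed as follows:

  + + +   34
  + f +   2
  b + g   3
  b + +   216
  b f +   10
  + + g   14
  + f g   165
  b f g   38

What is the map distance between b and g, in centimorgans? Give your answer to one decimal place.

16.0 centimorgans

The two most frequent reciprocal classes, b + + and + f g, are the parental types, so the F1 was b + + / + f g.
The two rarest classes, b + g and + f +, are the double crossovers. Comparing them with the parentals, only the g allele has switched, so g is the middle locus and the order is b – g – f.
Crossovers in the b–g interval produce the single-crossover classes + + + and b f g (34 + 38 = 72) plus the double crossovers (5).
RF(b–g) = (72 + 5) / 482 = 77/482 = 0.1598 → 16.0 centimorgans.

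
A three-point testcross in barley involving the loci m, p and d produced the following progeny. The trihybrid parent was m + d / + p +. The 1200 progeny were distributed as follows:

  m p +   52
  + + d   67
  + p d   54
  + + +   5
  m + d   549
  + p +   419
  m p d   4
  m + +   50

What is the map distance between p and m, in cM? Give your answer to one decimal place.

10.7 cM

The two rarest classes, m p d and + + +, are the double crossovers. Comparing them with the parentals, only the p allele has switched, so p is the middle locus and the order is m – p – d.
Crossovers in the m–p interval produce the single-crossover classes + + d and m p + (67 + 52 = 119) plus the double crossovers (9).
RF(m–p) = (119 + 9) / 1200 = 128/1200 = 0.1067 → 10.7 cM.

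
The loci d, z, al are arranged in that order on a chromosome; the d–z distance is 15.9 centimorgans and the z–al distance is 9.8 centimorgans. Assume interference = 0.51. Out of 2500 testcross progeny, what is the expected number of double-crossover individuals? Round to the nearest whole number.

Map distances give recombination frequencies of 0.159 and 0.098 for the two intervals.
With interference 0.51 (so coincidence = 0.49), expected double-crossover frequency = 0.159 × 0.098 × 0.49 = 0.00764.
Expected number = 0.00764 × 2500 = 19.09 ≈ 19.

19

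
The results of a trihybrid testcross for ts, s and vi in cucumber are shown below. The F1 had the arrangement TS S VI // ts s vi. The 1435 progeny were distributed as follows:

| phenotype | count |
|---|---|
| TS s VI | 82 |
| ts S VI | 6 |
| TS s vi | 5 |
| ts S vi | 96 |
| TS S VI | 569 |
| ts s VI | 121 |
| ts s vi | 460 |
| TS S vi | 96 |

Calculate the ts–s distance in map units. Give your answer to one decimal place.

13.2 map units

The two rarest classes, ts S VI and TS s vi, are the double crossovers. Comparing them with the parentals, only the ts allele has switched, so ts is the middle locus and the order is vi – ts – s.
Crossovers in the ts–s interval produce the single-crossover classes TS s VI and ts S vi (82 + 96 = 178) plus the double crossovers (11).
RF(ts–s) = (178 + 11) / 1435 = 189/1435 = 0.1317 → 13.2 map units.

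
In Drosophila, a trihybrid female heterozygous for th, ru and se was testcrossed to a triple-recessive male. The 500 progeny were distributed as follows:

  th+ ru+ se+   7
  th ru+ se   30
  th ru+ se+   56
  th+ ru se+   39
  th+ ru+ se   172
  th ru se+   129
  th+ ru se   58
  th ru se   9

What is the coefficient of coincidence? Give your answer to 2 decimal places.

The two most frequent reciprocal classes, th+ ru+ se and th ru se+, are the parental types, so the F1 was th+ ru+ se / th ru se+.
The two rarest classes, th+ ru+ se+ and th ru se, are the double crossovers. Comparing them with the parentals, only the se allele has switched, so se is the middle locus and the order is th – se – ru.
th–se: (69 + 16)/500 = 0.1700; se–ru: (114 + 16)/500 = 0.2600.
Expected DCO frequency = 0.1700 × 0.2600 ≈ 0.04420; observed = 16/500 ≈ 0.03200.
Coefficient of coincidence = 0.03200/0.04420 ≈ 0.72.

0.72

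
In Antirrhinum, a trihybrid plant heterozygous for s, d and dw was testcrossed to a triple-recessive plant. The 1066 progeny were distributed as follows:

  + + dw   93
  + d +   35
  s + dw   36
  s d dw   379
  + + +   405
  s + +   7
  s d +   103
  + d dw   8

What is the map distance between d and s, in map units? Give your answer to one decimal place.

8.1 map units

The two most frequent reciprocal classes, s d dw and + + +, are the parental types, so the F1 was s d dw / + + +.
The two rarest classes, + d dw and s + +, are the double crossovers. Comparing them with the parentals, only the s allele has switched, so s is the middle locus and the order is d – s – dw.
Crossovers in the d–s interval produce the single-crossover classes s + dw and + d + (36 + 35 = 71) plus the double crossovers (15).
RF(d–s) = (71 + 15) / 1066 = 86/1066 = 0.0807 → 8.1 map units.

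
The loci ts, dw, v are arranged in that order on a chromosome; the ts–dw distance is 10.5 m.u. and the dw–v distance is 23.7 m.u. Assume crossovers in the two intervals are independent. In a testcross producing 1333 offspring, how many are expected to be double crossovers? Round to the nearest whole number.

Map distances give recombination frequencies of 0.105 and 0.237 for the two intervals.
With no interference, expected double-crossover frequency = 0.105 × 0.237 = 0.02488.
Expected number = 0.02488 × 1333 = 33.17 ≈ 33.

33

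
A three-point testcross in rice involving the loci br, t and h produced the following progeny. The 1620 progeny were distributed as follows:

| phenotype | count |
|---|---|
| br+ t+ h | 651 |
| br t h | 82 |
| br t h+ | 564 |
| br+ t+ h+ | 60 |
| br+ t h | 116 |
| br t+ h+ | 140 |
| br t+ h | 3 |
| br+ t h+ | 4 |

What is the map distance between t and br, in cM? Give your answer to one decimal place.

The two most frequent reciprocal classes, br t h+ and br+ t+ h, are the parental types, so the F1 was br t h+ / br+ t+ h.
The two rarest classes, br+ t h+ and br t+ h, are the double crossovers. Comparing them with the parentals, only the br allele has switched, so br is the middle locus and the order is h – br – t.
Crossovers in the br–t interval produce the single-crossover classes br t+ h+ and br+ t h (140 + 116 = 256) plus the double crossovers (7).
RF(br–t) = (256 + 7) / 1620 = 263/1620 = 0.1623 → 16.2 cM.

16.2 cM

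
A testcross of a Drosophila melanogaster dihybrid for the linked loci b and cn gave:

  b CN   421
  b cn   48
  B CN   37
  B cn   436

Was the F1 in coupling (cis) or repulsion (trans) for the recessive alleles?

The two most frequent classes are B cn (436) and b CN (421); these are the parental (non-recombinant) types.
So the F1 carried B cn on one chromosome and b CN on the other — the recessive alleles are on opposite chromosomes (trans / repulsion).

trans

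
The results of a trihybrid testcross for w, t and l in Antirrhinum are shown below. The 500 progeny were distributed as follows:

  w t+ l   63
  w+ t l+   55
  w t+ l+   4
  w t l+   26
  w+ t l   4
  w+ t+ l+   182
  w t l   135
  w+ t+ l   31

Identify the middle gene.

The two most frequent reciprocal classes, w t l and w+ t+ l+, are the parental types, so the F1 was w t l / w+ t+ l+.
The two rarest classes, w+ t l and w t+ l+, are the double crossovers. Comparing them with the parentals, only the w allele has switched, so w is the middle locus and the order is l – w – t.

w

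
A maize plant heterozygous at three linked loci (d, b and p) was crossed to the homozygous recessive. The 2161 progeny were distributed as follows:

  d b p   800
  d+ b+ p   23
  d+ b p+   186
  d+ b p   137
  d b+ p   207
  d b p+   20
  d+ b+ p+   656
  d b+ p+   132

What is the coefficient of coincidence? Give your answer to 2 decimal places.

0.68

The two most frequent reciprocal classes, d b p and d+ b+ p+, are the parental types, so the F1 was d b p / d+ b+ p+.
The two rarest classes, d b p+ and d+ b+ p, are the double crossovers. Comparing them with the parentals, only the p allele has switched, so p is the middle locus and the order is b – p – d.
b–p: (393 + 43)/2161 = 0.2018; p–d: (269 + 43)/2161 = 0.1444.
Expected DCO frequency = 0.2018 × 0.1444 ≈ 0.02914; observed = 43/2161 ≈ 0.01990.
Coefficient of coincidence = 0.01990/0.02914 ≈ 0.68.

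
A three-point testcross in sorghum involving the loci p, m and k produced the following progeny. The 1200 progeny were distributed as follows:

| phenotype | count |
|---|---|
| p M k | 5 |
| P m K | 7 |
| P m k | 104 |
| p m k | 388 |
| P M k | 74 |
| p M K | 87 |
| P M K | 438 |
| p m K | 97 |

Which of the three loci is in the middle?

The two most frequent reciprocal classes, P M K and p m k, are the parental types, so the F1 was P M K / p m k.
The two rarest classes, P m K and p M k, are the double crossovers. Comparing them with the parentals, only the m allele has switched, so m is the middle locus and the order is p – m – k.

m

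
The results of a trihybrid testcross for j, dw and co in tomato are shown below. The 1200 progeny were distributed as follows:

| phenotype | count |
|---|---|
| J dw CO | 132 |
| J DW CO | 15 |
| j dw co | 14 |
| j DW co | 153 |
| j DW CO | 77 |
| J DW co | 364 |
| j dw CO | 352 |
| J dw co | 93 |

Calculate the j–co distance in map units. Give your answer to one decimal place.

26.2 map units

The two most frequent reciprocal classes, J DW co and j dw CO, are the parental types, so the F1 was J DW co / j dw CO.
The two rarest classes, J DW CO and j dw co, are the double crossovers. Comparing them with the parentals, only the co allele has switched, so co is the middle locus and the order is dw – co – j.
Crossovers in the co–j interval produce the single-crossover classes j DW co and J dw CO (153 + 132 = 285) plus the double crossovers (29).
RF(co–j) = (285 + 29) / 1200 = 314/1200 = 0.2617 → 26.2 map units.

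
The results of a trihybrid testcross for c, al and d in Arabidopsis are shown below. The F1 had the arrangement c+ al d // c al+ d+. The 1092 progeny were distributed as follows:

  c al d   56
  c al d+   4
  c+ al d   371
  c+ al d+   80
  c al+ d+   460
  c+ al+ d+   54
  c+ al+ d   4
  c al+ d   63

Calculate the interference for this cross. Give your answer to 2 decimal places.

0.51

The two rarest classes, c+ al+ d and c al d+, are the double crossovers. Comparing them with the parentals, only the al allele has switched, so al is the middle locus and the order is d – al – c.
d–al: (143 + 8)/1092 = 0.1383; al–c: (110 + 8)/1092 = 0.1081.
Expected DCO frequency = 0.1383 × 0.1081 ≈ 0.01495; observed = 8/1092 ≈ 0.00733.
Coefficient of coincidence = 0.00733/0.01495 ≈ 0.49; interference = 1 − 0.49 = 0.51.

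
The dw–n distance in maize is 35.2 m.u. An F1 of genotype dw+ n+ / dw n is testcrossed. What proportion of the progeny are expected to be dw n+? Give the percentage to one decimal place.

A map distance of 35.2 m.u. corresponds to a recombination frequency of 0.352.
The F1 is dw+ n+ / dw n, so dw n+ is a recombinant gamete class with expected frequency r/2 = 0.352/2 = 0.1760.
That is 0.1760 = 17.6% of the progeny.

17.6%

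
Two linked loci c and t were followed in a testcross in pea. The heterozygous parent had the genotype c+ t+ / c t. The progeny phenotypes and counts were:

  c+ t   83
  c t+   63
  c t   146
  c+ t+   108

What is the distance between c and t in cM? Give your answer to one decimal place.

36.5 cM

The recombinant classes are c+ t and c t+: 83 + 63 = 146.
Recombination frequency = 146/400 = 0.3650 ≈ 36.5%, i.e. 36.5 cM.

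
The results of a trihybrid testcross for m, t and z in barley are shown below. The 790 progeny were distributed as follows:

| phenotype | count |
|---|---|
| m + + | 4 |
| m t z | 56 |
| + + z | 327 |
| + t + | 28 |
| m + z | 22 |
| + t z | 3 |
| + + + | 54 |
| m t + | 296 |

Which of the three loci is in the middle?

t

The two most frequent reciprocal classes, m t + and + + z, are the parental types, so the F1 was m t + / + + z.
The two rarest classes, m + + and + t z, are the double crossovers. Comparing them with the parentals, only the t allele has switched, so t is the middle locus and the order is m – t – z.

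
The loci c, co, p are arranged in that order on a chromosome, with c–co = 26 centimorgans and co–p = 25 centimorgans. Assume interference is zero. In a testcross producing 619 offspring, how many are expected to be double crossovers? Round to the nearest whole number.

Map distances give recombination frequencies of 0.260 and 0.250 for the two intervals.
With no interference, expected double-crossover frequency = 0.260 × 0.250 = 0.06500.
Expected number = 0.06500 × 619 = 40.23 ≈ 40.

40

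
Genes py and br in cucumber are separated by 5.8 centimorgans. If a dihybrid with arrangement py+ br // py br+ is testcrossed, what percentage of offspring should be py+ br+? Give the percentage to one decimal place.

2.9%

A map distance of 5.8 centimorgans corresponds to a recombination frequency of 0.058.
The F1 is py+ br / py br+, so py+ br+ is a recombinant gamete class with expected frequency r/2 = 0.058/2 = 0.0290.
That is 0.0290 = 2.9% of the progeny.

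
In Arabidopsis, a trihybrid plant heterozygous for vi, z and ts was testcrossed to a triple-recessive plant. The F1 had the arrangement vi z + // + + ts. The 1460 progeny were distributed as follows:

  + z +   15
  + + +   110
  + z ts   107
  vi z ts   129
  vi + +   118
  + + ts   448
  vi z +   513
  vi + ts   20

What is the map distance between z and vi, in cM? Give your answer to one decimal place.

The two rarest classes, + z + and vi + ts, are the double crossovers. Comparing them with the parentals, only the vi allele has switched, so vi is the middle locus and the order is ts – vi – z.
Crossovers in the vi–z interval produce the single-crossover classes vi + + and + z ts (118 + 107 = 225) plus the double crossovers (35).
RF(vi–z) = (225 + 35) / 1460 = 260/1460 = 0.1781 → 17.8 cM.

17.8 cM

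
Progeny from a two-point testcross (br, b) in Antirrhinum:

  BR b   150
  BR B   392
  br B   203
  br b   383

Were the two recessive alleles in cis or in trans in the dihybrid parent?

The two most frequent classes are BR B (392) and br b (383); these are the parental (non-recombinant) types.
So the F1 carried BR B on one chromosome and br b on the other — the recessive alleles are on the same chromosome (cis / coupling).

cis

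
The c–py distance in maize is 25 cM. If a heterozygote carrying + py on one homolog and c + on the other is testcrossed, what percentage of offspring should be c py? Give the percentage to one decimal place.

A map distance of 25 cM corresponds to a recombination frequency of 0.250.
The F1 is + py / c +, so c py is a recombinant gamete class with expected frequency r/2 = 0.250/2 = 0.1250.
That is 0.1250 = 12.5% of the progeny.

12.5%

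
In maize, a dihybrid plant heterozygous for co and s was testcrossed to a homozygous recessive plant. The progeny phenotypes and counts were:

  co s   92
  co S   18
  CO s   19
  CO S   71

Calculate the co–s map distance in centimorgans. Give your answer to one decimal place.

18.5 centimorgans

The two most frequent classes, CO S (71) and co s (92), are the parental types, so the F1 was CO S / co s.
The recombinant classes are CO s and co S: 19 + 18 = 37.
Recombination frequency = 37/200 = 0.1850 ≈ 18.5%, i.e. 18.5 centimorgans.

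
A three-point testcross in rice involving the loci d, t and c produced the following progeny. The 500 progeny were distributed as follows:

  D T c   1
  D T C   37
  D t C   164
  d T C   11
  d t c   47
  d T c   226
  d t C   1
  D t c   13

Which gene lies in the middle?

The two most frequent reciprocal classes, d T c and D t C, are the parental types, so the F1 was d T c / D t C.
The two rarest classes, D T c and d t C, are the double crossovers. Comparing them with the parentals, only the d allele has switched, so d is the middle locus and the order is t – d – c.

d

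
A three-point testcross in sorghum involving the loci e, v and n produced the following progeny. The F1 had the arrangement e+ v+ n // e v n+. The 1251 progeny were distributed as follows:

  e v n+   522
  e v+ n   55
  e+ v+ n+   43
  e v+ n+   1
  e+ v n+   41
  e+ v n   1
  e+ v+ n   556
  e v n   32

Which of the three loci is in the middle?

v

The two rarest classes, e+ v n and e v+ n+, are the double crossovers. Comparing them with the parentals, only the v allele has switched, so v is the middle locus and the order is n – v – e.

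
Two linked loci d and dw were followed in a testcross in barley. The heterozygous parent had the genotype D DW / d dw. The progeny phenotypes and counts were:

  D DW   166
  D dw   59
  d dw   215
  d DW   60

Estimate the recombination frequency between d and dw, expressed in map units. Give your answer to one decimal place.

The recombinant classes are D dw and d DW: 59 + 60 = 119.
Recombination frequency = 119/500 = 0.2380 ≈ 23.8%, i.e. 23.8 map units.

23.8 map units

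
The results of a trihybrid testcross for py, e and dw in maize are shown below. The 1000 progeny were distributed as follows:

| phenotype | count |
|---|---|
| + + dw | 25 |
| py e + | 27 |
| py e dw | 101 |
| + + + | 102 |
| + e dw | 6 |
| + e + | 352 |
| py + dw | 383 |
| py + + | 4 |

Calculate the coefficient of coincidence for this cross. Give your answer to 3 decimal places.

0.757

The two most frequent reciprocal classes, py + dw and + e +, are the parental types, so the F1 was py + dw / + e +.
The two rarest classes, py + + and + e dw, are the double crossovers. Comparing them with the parentals, only the dw allele has switched, so dw is the middle locus and the order is py – dw – e.
py–dw: (52 + 10)/1000 = 0.0620; dw–e: (203 + 10)/1000 = 0.2130.
Expected DCO frequency = 0.0620 × 0.2130 ≈ 0.01321; observed = 10/1000 ≈ 0.01000.
Coefficient of coincidence = 0.01000/0.01321 ≈ 0.757.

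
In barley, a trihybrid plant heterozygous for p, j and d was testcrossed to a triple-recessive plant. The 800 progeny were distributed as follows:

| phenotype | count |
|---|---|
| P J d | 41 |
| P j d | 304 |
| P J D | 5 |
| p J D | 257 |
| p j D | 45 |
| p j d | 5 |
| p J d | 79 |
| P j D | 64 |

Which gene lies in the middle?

The two most frequent reciprocal classes, p J D and P j d, are the parental types, so the F1 was p J D / P j d.
The two rarest classes, P J D and p j d, are the double crossovers. Comparing them with the parentals, only the p allele has switched, so p is the middle locus and the order is d – p – j.

p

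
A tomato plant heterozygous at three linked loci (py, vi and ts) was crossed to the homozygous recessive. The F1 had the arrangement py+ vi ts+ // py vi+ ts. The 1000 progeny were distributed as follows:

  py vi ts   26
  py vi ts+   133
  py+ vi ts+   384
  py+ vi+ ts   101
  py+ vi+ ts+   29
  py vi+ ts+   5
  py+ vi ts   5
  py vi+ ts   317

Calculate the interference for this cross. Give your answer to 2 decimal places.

The two rarest classes, py+ vi ts and py vi+ ts+, are the double crossovers. Comparing them with the parentals, only the ts allele has switched, so ts is the middle locus and the order is py – ts – vi.
py–ts: (234 + 10)/1000 = 0.2440; ts–vi: (55 + 10)/1000 = 0.0650.
Expected DCO frequency = 0.2440 × 0.0650 ≈ 0.01586; observed = 10/1000 ≈ 0.01000.
Coefficient of coincidence = 0.01000/0.01586 ≈ 0.63; interference = 1 − 0.63 = 0.37.

0.37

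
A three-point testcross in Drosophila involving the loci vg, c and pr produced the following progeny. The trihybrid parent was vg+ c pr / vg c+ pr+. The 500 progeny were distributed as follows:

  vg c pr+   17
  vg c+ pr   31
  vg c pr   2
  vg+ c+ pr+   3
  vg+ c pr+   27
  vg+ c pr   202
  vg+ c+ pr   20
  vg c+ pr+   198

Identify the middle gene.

The two rarest classes, vg c pr and vg+ c+ pr+, are the double crossovers. Comparing them with the parentals, only the vg allele has switched, so vg is the middle locus and the order is c – vg – pr.

vg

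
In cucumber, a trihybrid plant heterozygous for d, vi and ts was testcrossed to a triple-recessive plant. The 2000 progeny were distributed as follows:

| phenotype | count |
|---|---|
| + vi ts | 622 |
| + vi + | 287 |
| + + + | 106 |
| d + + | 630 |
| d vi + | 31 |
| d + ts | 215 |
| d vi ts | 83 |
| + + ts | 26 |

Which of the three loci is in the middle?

vi

The two most frequent reciprocal classes, d + + and + vi ts, are the parental types, so the F1 was d + + / + vi ts.
The two rarest classes, d vi + and + + ts, are the double crossovers. Comparing them with the parentals, only the vi allele has switched, so vi is the middle locus and the order is ts – vi – d.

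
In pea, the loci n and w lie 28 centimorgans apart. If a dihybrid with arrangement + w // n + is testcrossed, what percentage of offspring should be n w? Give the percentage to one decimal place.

A map distance of 28 centimorgans corresponds to a recombination frequency of 0.280.
The F1 is + w / n +, so n w is a recombinant gamete class with expected frequency r/2 = 0.280/2 = 0.1400.
That is 0.1400 = 14.0% of the progeny.

14.0%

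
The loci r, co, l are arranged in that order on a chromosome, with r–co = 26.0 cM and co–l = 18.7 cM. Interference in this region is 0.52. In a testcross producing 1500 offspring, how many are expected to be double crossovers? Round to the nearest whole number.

Map distances give recombination frequencies of 0.260 and 0.187 for the two intervals.
With interference 0.52 (so coincidence = 0.48), expected double-crossover frequency = 0.260 × 0.187 × 0.48 = 0.02334.
Expected number = 0.02334 × 1500 = 35.01 ≈ 35.

35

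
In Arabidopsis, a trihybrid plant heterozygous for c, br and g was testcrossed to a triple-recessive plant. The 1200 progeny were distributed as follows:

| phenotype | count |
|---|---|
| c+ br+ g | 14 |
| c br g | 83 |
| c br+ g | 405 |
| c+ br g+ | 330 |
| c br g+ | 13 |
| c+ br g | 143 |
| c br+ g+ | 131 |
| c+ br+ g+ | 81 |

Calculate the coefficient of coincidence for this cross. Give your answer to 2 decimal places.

0.56

The two most frequent reciprocal classes, c+ br g+ and c br+ g, are the parental types, so the F1 was c+ br g+ / c br+ g.
The two rarest classes, c br g+ and c+ br+ g, are the double crossovers. Comparing them with the parentals, only the c allele has switched, so c is the middle locus and the order is br – c – g.
br–c: (164 + 27)/1200 = 0.1592; c–g: (274 + 27)/1200 = 0.2508.
Expected DCO frequency = 0.1592 × 0.2508 ≈ 0.03993; observed = 27/1200 ≈ 0.02250.
Coefficient of coincidence = 0.02250/0.03993 ≈ 0.56.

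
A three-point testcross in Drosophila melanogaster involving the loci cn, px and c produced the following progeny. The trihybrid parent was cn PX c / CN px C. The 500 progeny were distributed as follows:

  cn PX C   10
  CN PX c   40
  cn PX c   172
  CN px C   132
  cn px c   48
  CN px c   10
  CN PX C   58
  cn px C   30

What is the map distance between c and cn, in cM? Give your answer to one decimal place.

18.0 cM

The two rarest classes, cn PX C and CN px c, are the double crossovers. Comparing them with the parentals, only the c allele has switched, so c is the middle locus and the order is px – c – cn.
Crossovers in the c–cn interval produce the single-crossover classes CN PX c and cn px C (40 + 30 = 70) plus the double crossovers (20).
RF(c–cn) = (70 + 20) / 500 = 90/500 = 0.1800 → 18.0 cM.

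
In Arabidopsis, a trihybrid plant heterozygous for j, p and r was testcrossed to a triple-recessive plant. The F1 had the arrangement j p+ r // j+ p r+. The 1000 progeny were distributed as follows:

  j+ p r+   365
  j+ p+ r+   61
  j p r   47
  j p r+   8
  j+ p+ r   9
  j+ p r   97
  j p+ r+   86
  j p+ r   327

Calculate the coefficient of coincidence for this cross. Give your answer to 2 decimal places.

The two rarest classes, j+ p+ r and j p r+, are the double crossovers. Comparing them with the parentals, only the j allele has switched, so j is the middle locus and the order is r – j – p.
r–j: (183 + 17)/1000 = 0.2000; j–p: (108 + 17)/1000 = 0.1250.
Expected DCO frequency = 0.2000 × 0.1250 ≈ 0.02500; observed = 17/1000 ≈ 0.01700.
Coefficient of coincidence = 0.01700/0.02500 ≈ 0.68.

0.68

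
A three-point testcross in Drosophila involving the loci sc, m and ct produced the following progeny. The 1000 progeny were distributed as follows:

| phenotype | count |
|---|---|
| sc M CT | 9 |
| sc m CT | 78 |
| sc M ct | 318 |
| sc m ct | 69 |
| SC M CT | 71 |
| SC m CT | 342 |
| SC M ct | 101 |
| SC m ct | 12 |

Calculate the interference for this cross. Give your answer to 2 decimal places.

0.35

The two most frequent reciprocal classes, SC m CT and sc M ct, are the parental types, so the F1 was SC m CT / sc M ct.
The two rarest classes, SC m ct and sc M CT, are the double crossovers. Comparing them with the parentals, only the ct allele has switched, so ct is the middle locus and the order is sc – ct – m.
sc–ct: (179 + 21)/1000 = 0.2000; ct–m: (140 + 21)/1000 = 0.1610.
Expected DCO frequency = 0.2000 × 0.1610 ≈ 0.03220; observed = 21/1000 ≈ 0.02100.
Coefficient of coincidence = 0.02100/0.03220 ≈ 0.65; interference = 1 − 0.65 = 0.35.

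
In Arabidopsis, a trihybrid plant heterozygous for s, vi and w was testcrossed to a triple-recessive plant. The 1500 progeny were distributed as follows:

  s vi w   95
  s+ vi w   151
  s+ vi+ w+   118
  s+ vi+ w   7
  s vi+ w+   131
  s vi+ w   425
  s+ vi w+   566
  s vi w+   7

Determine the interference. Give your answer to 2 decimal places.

0.69

The two most frequent reciprocal classes, s vi+ w and s+ vi w+, are the parental types, so the F1 was s vi+ w / s+ vi w+.
The two rarest classes, s+ vi+ w and s vi w+, are the double crossovers. Comparing them with the parentals, only the s allele has switched, so s is the middle locus and the order is vi – s – w.
vi–s: (213 + 14)/1500 = 0.1513; s–w: (282 + 14)/1500 = 0.1973.
Expected DCO frequency = 0.1513 × 0.1973 ≈ 0.02985; observed = 14/1500 ≈ 0.00933.
Coefficient of coincidence = 0.00933/0.02985 ≈ 0.31; interference = 1 − 0.31 = 0.69.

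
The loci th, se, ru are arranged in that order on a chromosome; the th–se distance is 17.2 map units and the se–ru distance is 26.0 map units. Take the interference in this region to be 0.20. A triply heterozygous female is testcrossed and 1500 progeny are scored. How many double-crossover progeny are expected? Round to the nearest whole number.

Map distances give recombination frequencies of 0.172 and 0.260 for the two intervals.
With interference 0.20 (so coincidence = 0.80), expected double-crossover frequency = 0.172 × 0.260 × 0.80 = 0.03578.
Expected number = 0.03578 × 1500 = 53.66 ≈ 54.

54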